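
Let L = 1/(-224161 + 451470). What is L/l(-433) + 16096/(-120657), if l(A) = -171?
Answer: -208549683067/1563306054741 ≈ -0.13340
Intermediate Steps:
L = 1/227309 ≈ 4.3993e-6
L/l(-433) + 16096/(-120657) = (1/227309)/(-171) + 16096/(-120657) = (1/227309)*(-1/171) + 16096*(-1/120657) = -1/38869839 - 16096/120657 = -208549683067/1563306054741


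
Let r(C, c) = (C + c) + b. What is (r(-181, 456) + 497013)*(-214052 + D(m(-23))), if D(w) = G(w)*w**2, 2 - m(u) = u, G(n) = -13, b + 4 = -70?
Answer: -110469514878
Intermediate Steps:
b = -74 (b = -4 - 70 = -74)
m(u) = 2 - u
r(C, c) = -74 + C + c (r(C, c) = (C + c) - 74 = -74 + C + c)
D(w) = -13*w**2
(r(-181, 456) + 497013)*(-214052 + D(m(-23))) = ((-74 - 181 + 456) + 497013)*(-214052 - 13*(2 - 1*(-23))**2) = (201 + 497013)*(-214052 - 13*(2 + 23)**2) = 497214*(-214052 - 13*25**2) = 497214*(-214052 - 13*625) = 497214*(-214052 - 8125) = 497214*(-222177) = -110469514878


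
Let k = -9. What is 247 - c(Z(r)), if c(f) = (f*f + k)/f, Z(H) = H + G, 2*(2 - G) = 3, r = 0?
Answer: 529/2 ≈ 264.50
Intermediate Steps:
G = ½ (G = 2 - ½*3 = 2 - 3/2 = ½ ≈ 0.50000)
Z(H) = ½ + H (Z(H) = H + ½ = ½ + H)
c(f) = (-9 + f²)/f (c(f) = (f*f - 9)/f = (f² - 9)/f = (-9 + f²)/f)
247 - c(Z(r)) = 247 - ((½ + 0) - 9/(½ + 0)) = 247 - (½ - 9/½) = 247 - (½ - 9*2) = 247 - (½ - 18) = 247 - 1*(-35/2) = 247 + 35/2 = 529/2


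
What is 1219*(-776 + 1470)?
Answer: 845986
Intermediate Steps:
1219*(-776 + 1470) = 1219*694 = 845986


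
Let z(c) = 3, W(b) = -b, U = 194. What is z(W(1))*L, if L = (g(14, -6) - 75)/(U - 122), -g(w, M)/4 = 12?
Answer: -41/8 ≈ -5.1250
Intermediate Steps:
g(w, M) = -48 (g(w, M) = -4*12 = -48)
L = -41/24 (L = (-48 - 75)/(194 - 122) = -123/72 = -123*1/72 = -41/24 ≈ -1.7083)
z(W(1))*L = 3*(-41/24) = -41/8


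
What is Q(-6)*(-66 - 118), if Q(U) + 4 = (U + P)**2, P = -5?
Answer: -21528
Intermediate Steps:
Q(U) = -4 + (-5 + U)**2 (Q(U) = -4 + (U - 5)**2 = -4 + (-5 + U)**2)
Q(-6)*(-66 - 118) = (-4 + (-5 - 6)**2)*(-66 - 118) = (-4 + (-11)**2)*(-184) = (-4 + 121)*(-184) = 117*(-184) = -21528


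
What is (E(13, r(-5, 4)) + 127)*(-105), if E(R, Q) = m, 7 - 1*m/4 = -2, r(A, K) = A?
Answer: -17115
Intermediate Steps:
m = 36 (m = 28 - 4*(-2) = 28 + 8 = 36)
E(R, Q) = 36
(E(13, r(-5, 4)) + 127)*(-105) = (36 + 127)*(-105) = 163*(-105) = -17115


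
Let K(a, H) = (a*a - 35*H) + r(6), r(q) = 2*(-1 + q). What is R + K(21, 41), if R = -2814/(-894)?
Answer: -146147/149 ≈ -980.85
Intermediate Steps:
r(q) = -2 + 2*q
K(a, H) = 10 + a² - 35*H (K(a, H) = (a*a - 35*H) + (-2 + 2*6) = (a² - 35*H) + (-2 + 12) = (a² - 35*H) + 10 = 10 + a² - 35*H)
R = 469/149 (R = -2814*(-1/894) = 469/149 ≈ 3.1477)
R + K(21, 41) = 469/149 + (10 + 21² - 35*41) = 469/149 + (10 + 441 - 1435) = 469/149 - 984 = -146147/149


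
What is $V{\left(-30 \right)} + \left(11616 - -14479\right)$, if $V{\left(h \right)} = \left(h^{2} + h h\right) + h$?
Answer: $27865$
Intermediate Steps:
$V{\left(h \right)} = h + 2 h^{2}$ ($V{\left(h \right)} = \left(h^{2} + h^{2}\right) + h = 2 h^{2} + h = h + 2 h^{2}$)
$V{\left(-30 \right)} + \left(11616 - -14479\right) = - 30 \left(1 + 2 \left(-30\right)\right) + \left(11616 - -14479\right) = - 30 \left(1 - 60\right) + \left(11616 + 14479\right) = \left(-30\right) \left(-59\right) + 26095 = 1770 + 26095 = 27865$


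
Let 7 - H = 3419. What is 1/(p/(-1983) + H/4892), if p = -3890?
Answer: 2425209/3065971 ≈ 0.79101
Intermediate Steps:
H = -3412 (H = 7 - 1*3419 = 7 - 3419 = -3412)
1/(p/(-1983) + H/4892) = 1/(-3890/(-1983) - 3412/4892) = 1/(-3890*(-1/1983) - 3412*1/4892) = 1/(3890/1983 - 853/1223) = 1/(3065971/2425209) = 2425209/3065971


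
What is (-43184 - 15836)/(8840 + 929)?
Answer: -59020/9769 ≈ -6.0416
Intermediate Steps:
(-43184 - 15836)/(8840 + 929) = -59020/9769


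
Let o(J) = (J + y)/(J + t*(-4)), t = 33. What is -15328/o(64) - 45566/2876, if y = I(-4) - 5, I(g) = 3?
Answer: 748710303/44578 ≈ 16796.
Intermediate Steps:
y = -2 (y = 3 - 5 = -2)
o(J) = (-2 + J)/(-132 + J) (o(J) = (J - 2)/(J + 33*(-4)) = (-2 + J)/(J - 132) = (-2 + J)/(-132 + J))
-15328/o(64) - 45566/2876 = -15328*(-132 + 64)/(-2 + 64) - 45566/2876 = -15328/(62/(-68)) - 45566*1/2876 = -15328/((-1/68*62)) - 22783/1438 = -15328/(-31/34) - 22783/1438 = -15328*(-34/31) - 22783/1438 = 521152/31 - 22783/1438 = 748710303/44578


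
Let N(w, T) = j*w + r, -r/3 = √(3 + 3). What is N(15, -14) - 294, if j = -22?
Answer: -624 - 3*√6 ≈ -631.35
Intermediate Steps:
r = -3*√6 (r = -3*√(3 + 3) = -3*√6 ≈ -7.3485)
N(w, T) = -22*w - 3*√6
N(15, -14) - 294 = (-22*15 - 3*√6) - 294 = (-330 - 3*√6) - 294 = -624 - 3*√6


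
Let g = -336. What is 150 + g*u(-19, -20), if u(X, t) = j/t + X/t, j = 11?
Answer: 78/5 ≈ 15.600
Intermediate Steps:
u(X, t) = 11/t + X/t
150 + g*u(-19, -20) = 150 - 336*(11 - 19)/(-20) = 150 - (-84)*(-8)/5 = 150 - 336*⅖ = 150 - 672/5 = 78/5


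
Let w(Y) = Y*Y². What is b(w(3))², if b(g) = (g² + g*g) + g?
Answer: 2205225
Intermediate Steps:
w(Y) = Y³
b(g) = g + 2*g² (b(g) = (g² + g²) + g = 2*g² + g = g + 2*g²)
b(w(3))² = (3³*(1 + 2*3³))² = (27*(1 + 2*27))² = (27*(1 + 54))² = (27*55)² = 1485² = 2205225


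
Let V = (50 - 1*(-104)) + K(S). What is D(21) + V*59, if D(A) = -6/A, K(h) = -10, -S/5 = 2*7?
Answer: 59470/7 ≈ 8495.7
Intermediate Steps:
S = -70 (S = -10*7 = -5*14 = -70)
V = 144 (V = (50 - 1*(-104)) - 10 = (50 + 104) - 10 = 154 - 10 = 144)
D(21) + V*59 = -6/21 + 144*59 = -6*1/21 + 8496 = -2/7 + 8496 = 59470/7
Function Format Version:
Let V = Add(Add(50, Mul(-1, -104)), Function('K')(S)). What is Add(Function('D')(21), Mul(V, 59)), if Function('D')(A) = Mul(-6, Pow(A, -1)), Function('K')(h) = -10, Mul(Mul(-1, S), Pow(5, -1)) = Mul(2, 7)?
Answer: Rational(59470, 7) ≈ 8495.7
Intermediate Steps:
S = -70 (S = Mul(-5, Mul(2, 7)) = Mul(-5, 14) = -70)
V = 144 (V = Add(Add(50, Mul(-1, -104)), -10) = Add(Add(50, 104), -10) = Add(154, -10) = 144)
Add(Function('D')(21), Mul(V, 59)) = Add(Mul(-6, Pow(21, -1)), Mul(144, 59)) = Add(Mul(-6, Rational(1, 21)), 8496) = Add(Rational(-2, 7), 8496) = Rational(59470, 7)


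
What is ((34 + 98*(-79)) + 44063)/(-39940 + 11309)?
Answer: -36355/28631 ≈ -1.2698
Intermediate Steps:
((34 + 98*(-79)) + 44063)/(-39940 + 11309) = ((34 - 7742) + 44063)/(-28631) = (-7708 + 44063)*(-1/28631) = 36355*(-1/28631) = -36355/28631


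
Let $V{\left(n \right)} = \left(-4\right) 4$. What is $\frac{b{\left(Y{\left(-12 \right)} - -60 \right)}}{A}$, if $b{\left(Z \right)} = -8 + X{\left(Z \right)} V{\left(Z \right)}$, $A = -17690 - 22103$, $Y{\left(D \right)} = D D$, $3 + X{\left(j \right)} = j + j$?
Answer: $\frac{6488}{39793} \approx 0.16304$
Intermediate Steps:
$X{\left(j \right)} = -3 + 2 j$ ($X{\left(j \right)} = -3 + \left(j + j\right) = -3 + 2 j$)
$Y{\left(D \right)} = D^{2}$
$V{\left(n \right)} = -16$
$A = -39793$ ($A = -17690 - 22103 = -39793$)
$b{\left(Z \right)} = 40 - 32 Z$ ($b{\left(Z \right)} = -8 + \left(-3 + 2 Z\right) \left(-16\right) = -8 - \left(-48 + 32 Z\right) = 40 - 32 Z$)
$\frac{b{\left(Y{\left(-12 \right)} - -60 \right)}}{A} = \frac{40 - 32 \left(\left(-12\right)^{2} - -60\right)}{-39793} = \left(40 - 32 \left(144 + 60\right)\right) \left(- \frac{1}{39793}\right) = \left(40 - 6528\right) \left(- \frac{1}{39793}\right) = \left(-6488\right) \left(- \frac{1}{39793}\right) = \frac{6488}{39793}$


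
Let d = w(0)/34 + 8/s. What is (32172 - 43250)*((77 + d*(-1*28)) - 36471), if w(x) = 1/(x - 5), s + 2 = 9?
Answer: 34299659288/85 ≈ 4.0353e+8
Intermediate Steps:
s = 7 (s = -2 + 9 = 7)
w(x) = 1/(-5 + x)
d = 1353/1190 (d = 1/((-5 + 0)*34) + 8/7 = (1/34)/(-5) + 8*(⅐) = -⅕*1/34 + 8/7 = -1/170 + 8/7 = 1353/1190 ≈ 1.1370)
(32172 - 43250)*((77 + d*(-1*28)) - 36471) = (32172 - 43250)*((77 + 1353*(-1*28)/1190) - 36471) = -11078*((77 + (1353/1190)*(-28)) - 36471) = -11078*((77 - 2706/85) - 36471) = -11078*(3839/85 - 36471) = -11078*(-3096196/85) = 34299659288/85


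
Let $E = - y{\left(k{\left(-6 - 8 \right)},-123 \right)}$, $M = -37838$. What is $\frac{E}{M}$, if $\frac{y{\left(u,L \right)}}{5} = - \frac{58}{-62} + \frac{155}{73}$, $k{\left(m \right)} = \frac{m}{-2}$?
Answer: $\frac{17305}{42813697} \approx 0.00040419$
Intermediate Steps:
$k{\left(m \right)} = - \frac{m}{2}$ ($k{\left(m \right)} = m \left(- \frac{1}{2}\right) = - \frac{m}{2}$)
$y{\left(u,L \right)} = \frac{34610}{2263}$ ($y{\left(u,L \right)} = 5 \left(- \frac{58}{-62} + \frac{155}{73}\right) = 5 \left(\left(-58\right) \left(- \frac{1}{62}\right) + 155 \cdot \frac{1}{73}\right) = 5 \left(\frac{29}{31} + \frac{155}{73}\right) = 5 \cdot \frac{6922}{2263} = \frac{34610}{2263}$)
$E = - \frac{34610}{2263}$ ($E = \left(-1\right) \frac{34610}{2263} = - \frac{34610}{2263} \approx -15.294$)
$\frac{E}{M} = - \frac{34610}{2263 \left(-37838\right)} = \left(- \frac{34610}{2263}\right) \left(- \frac{1}{37838}\right) = \frac{17305}{42813697}$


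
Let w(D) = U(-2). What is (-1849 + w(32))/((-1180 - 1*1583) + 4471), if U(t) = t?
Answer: -1851/1708 ≈ -1.0837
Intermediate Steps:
w(D) = -2
(-1849 + w(32))/((-1180 - 1*1583) + 4471) = (-1849 - 2)/((-1180 - 1*1583) + 4471) = -1851/((-1180 - 1583) + 4471) = -1851/(-2763 + 4471) = -1851/1708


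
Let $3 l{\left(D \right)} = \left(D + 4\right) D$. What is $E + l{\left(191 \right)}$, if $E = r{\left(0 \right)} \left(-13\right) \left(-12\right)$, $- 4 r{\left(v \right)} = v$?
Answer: $12415$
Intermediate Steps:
$r{\left(v \right)} = - \frac{v}{4}$
$l{\left(D \right)} = \frac{D \left(4 + D\right)}{3}$ ($l{\left(D \right)} = \frac{\left(D + 4\right) D}{3} = \frac{\left(4 + D\right) D}{3} = \frac{D \left(4 + D\right)}{3}$)
$E = 0$ ($E = \left(- \frac{1}{4}\right) 0 \left(-13\right) \left(-12\right) = 0 \left(-13\right) \left(-12\right) = 0 \left(-12\right) = 0$)
$E + l{\left(191 \right)} = 0 + \frac{1}{3} \cdot 191 \left(4 + 191\right) = 0 + \frac{1}{3} \cdot 191 \cdot 195 = 0 + 12415 = 12415$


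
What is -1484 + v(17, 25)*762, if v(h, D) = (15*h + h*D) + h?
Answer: 529630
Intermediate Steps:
v(h, D) = 16*h + D*h (v(h, D) = (15*h + D*h) + h = 16*h + D*h)
-1484 + v(17, 25)*762 = -1484 + (17*(16 + 25))*762 = -1484 + (17*41)*762 = -1484 + 697*762 = -1484 + 531114 = 529630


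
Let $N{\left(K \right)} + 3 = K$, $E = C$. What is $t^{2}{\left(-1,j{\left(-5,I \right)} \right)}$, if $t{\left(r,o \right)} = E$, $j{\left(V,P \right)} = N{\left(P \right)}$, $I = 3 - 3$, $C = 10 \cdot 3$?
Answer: $900$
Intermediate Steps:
$C = 30$
$E = 30$
$I = 0$
$N{\left(K \right)} = -3 + K$
$j{\left(V,P \right)} = -3 + P$
$t{\left(r,o \right)} = 30$
$t^{2}{\left(-1,j{\left(-5,I \right)} \right)} = 30^{2} = 900$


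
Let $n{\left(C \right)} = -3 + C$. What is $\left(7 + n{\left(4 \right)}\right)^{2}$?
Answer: $64$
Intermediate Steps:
$\left(7 + n{\left(4 \right)}\right)^{2} = \left(7 + \left(-3 + 4\right)\right)^{2} = \left(7 + 1\right)^{2} = 8^{2} = 64$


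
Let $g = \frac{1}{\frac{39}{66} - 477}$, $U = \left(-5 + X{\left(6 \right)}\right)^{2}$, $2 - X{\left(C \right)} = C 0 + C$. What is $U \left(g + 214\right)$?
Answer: $\frac{181675872}{10481} \approx 17334.0$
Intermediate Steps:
$X{\left(C \right)} = 2 - C$ ($X{\left(C \right)} = 2 - \left(C 0 + C\right) = 2 - \left(0 + C\right) = 2 - C$)
$U = 81$ ($U = \left(-5 + \left(2 - 6\right)\right)^{2} = \left(-5 - 4\right)^{2} = \left(-9\right)^{2} = 81$)
$g = - \frac{22}{10481}$ ($g = \frac{1}{39 \cdot \frac{1}{66} - 477} = \frac{1}{\frac{13}{22} - 477} = \frac{1}{- \frac{10481}{22}} = - \frac{22}{10481} \approx -0.002099$)
$U \left(g + 214\right) = 81 \left(- \frac{22}{10481} + 214\right) = 81 \cdot \frac{2242912}{10481} = \frac{181675872}{10481}$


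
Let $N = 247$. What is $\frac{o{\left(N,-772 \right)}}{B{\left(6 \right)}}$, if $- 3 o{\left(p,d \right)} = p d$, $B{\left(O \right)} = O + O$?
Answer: $\frac{47671}{9} \approx 5296.8$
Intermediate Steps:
$B{\left(O \right)} = 2 O$
$o{\left(p,d \right)} = - \frac{d p}{3}$ ($o{\left(p,d \right)} = - \frac{p d}{3} = - \frac{d p}{3}$)
$\frac{o{\left(N,-772 \right)}}{B{\left(6 \right)}} = \frac{\left(- \frac{1}{3}\right) \left(-772\right) 247}{2 \cdot 6} = \frac{190684}{3 \cdot 12} = \frac{190684}{3} \cdot \frac{1}{12} = \frac{47671}{9}$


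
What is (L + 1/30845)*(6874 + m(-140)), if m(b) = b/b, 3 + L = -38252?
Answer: -1622466276750/6169 ≈ -2.6300e+8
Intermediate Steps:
L = -38255 (L = -3 - 38252 = -38255)
m(b) = 1
(L + 1/30845)*(6874 + m(-140)) = (-38255 + 1/30845)*(6874 + 1) = (-38255 + 1/30845)*6875 = -1179975474/30845*6875 = -1622466276750/6169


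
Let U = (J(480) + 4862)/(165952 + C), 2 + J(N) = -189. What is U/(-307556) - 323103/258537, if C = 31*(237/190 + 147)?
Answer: -536677468302741901/429432635214600934 ≈ -1.2497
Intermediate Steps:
J(N) = -191 (J(N) = -2 - 189 = -191)
C = 873177/190 (C = 31*(237*(1/190) + 147) = 31*(237/190 + 147) = 31*(28167/190) = 873177/190 ≈ 4595.7)
U = 887490/32404057 (U = (-191 + 4862)/(165952 + 873177/190) = 4671/(32404057/190) = 4671*(190/32404057) = 887490/32404057 ≈ 0.027388)
U/(-307556) - 323103/258537 = (887490/32404057)/(-307556) - 323103/258537 = (887490/32404057)*(-1/307556) - 323103*1/258537 = -443745/4983031077346 - 107701/86179 = -536677468302741901/429432635214600934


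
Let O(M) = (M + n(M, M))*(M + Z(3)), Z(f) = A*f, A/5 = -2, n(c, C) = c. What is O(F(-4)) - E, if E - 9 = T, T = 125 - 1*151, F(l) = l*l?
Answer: -431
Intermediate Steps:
F(l) = l**2
A = -10 (A = 5*(-2) = -10)
Z(f) = -10*f
T = -26 (T = 125 - 151 = -26)
E = -17 (E = 9 - 26 = -17)
O(M) = 2*M*(-30 + M) (O(M) = (M + M)*(M - 10*3) = (2*M)*(M - 30) = (2*M)*(-30 + M) = 2*M*(-30 + M))
O(F(-4)) - E = 2*(-4)**2*(-30 + (-4)**2) - 1*(-17) = 2*16*(-30 + 16) + 17 = 2*16*(-14) + 17 = -448 + 17 = -431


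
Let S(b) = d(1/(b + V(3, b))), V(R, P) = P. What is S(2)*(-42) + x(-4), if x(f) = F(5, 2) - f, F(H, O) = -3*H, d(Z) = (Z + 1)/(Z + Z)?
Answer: -116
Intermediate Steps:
d(Z) = (1 + Z)/(2*Z) (d(Z) = (1 + Z)/((2*Z)) = (1 + Z)*(1/(2*Z)) = (1 + Z)/(2*Z))
S(b) = b*(1 + 1/(2*b)) (S(b) = (1 + 1/(b + b))/(2*(1/(b + b))) = (1 + 1/(2*b))/(2*(1/(2*b))) = (1 + 1/(2*b))/(2*((1/(2*b)))) = (2*b)*(1 + 1/(2*b))/2 = b*(1 + 1/(2*b)))
x(f) = -15 - f (x(f) = -3*5 - f = -15 - f)
S(2)*(-42) + x(-4) = (1/2 + 2)*(-42) + (-15 - 1*(-4)) = (5/2)*(-42) + (-15 + 4) = -105 - 11 = -116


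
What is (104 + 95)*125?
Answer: 24875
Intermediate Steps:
(104 + 95)*125 = 199*125 = 24875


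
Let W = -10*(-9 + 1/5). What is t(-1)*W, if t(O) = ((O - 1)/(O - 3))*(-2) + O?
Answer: -176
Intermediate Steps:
W = 88 (W = -10*(-9 + ⅕) = -10*(-44/5) = 88)
t(O) = O - 2*(-1 + O)/(-3 + O) (t(O) = ((-1 + O)/(-3 + O))*(-2) + O = -2*(-1 + O)/(-3 + O) + O = O - 2*(-1 + O)/(-3 + O))
t(-1)*W = ((2 + (-1)² - 5*(-1))/(-3 - 1))*88 = ((2 + 1 + 5)/(-4))*88 = -¼*8*88 = -2*88 = -176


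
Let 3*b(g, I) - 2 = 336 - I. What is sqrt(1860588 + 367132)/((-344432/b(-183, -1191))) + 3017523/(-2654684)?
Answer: -3017523/2654684 - 139*sqrt(556930)/46968 ≈ -3.3453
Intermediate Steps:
b(g, I) = 338/3 - I/3 (b(g, I) = 2/3 + (336 - I)/3 = 2/3 + (112 - I/3) = 338/3 - I/3)
sqrt(1860588 + 367132)/((-344432/b(-183, -1191))) + 3017523/(-2654684) = sqrt(1860588 + 367132)/((-344432/(338/3 - 1/3*(-1191)))) + 3017523/(-2654684) = sqrt(2227720)/((-344432/(338/3 + 397))) + 3017523*(-1/2654684) = (2*sqrt(556930))/((-344432/1529/3)) - 3017523/2654684 = (2*sqrt(556930))/((-344432*3/1529)) - 3017523/2654684 = (2*sqrt(556930))/(-93936/139) - 3017523/2654684 = (2*sqrt(556930))*(-139/93936) - 3017523/2654684 = -139*sqrt(556930)/46968 - 3017523/2654684 = -3017523/2654684 - 139*sqrt(556930)/46968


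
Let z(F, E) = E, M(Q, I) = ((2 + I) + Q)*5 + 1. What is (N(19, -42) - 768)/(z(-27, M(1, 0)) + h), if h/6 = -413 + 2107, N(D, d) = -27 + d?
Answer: -837/10180 ≈ -0.082220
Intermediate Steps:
M(Q, I) = 11 + 5*I + 5*Q (M(Q, I) = (2 + I + Q)*5 + 1 = (10 + 5*I + 5*Q) + 1 = 11 + 5*I + 5*Q)
h = 10164 (h = 6*(-413 + 2107) = 6*1694 = 10164)
(N(19, -42) - 768)/(z(-27, M(1, 0)) + h) = ((-27 - 42) - 768)/((11 + 5*0 + 5*1) + 10164) = (-69 - 768)/((11 + 0 + 5) + 10164) = -837/(16 + 10164) = -837/10180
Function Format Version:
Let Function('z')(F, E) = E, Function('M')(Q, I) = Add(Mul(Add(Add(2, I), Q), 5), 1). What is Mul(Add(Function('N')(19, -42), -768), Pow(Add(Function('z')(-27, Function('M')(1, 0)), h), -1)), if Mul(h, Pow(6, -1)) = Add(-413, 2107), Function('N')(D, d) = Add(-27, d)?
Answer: Rational(-837, 10180) ≈ -0.082220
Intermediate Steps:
Function('M')(Q, I) = Add(11, Mul(5, I), Mul(5, Q)) (Function('M')(Q, I) = Add(Mul(Add(2, I, Q), 5), 1) = Add(Add(10, Mul(5, I), Mul(5, Q)), 1) = Add(11, Mul(5, I), Mul(5, Q)))
h = 10164 (h = Mul(6, Add(-413, 2107)) = Mul(6, 1694) = 10164)
Mul(Add(Function('N')(19, -42), -768), Pow(Add(Function('z')(-27, Function('M')(1, 0)), h), -1)) = Mul(Add(Add(-27, -42), -768), Pow(Add(Add(11, Mul(5, 0), Mul(5, 1)), 10164), -1)) = Mul(Add(-69, -768), Pow(Add(Add(11, 0, 5), 10164), -1)) = Mul(-837, Pow(Add(16, 10164), -1)) = Mul(-837, Pow(10180, -1)) = Mul(-837, Rational(1, 10180)) = Rational(-837, 10180)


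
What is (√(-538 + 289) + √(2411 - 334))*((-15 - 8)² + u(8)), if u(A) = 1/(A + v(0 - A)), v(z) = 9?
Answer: 8994*√2077/17 + 8994*I*√249/17 ≈ 24111.0 + 8348.4*I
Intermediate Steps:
u(A) = 1/(9 + A) (u(A) = 1/(A + 9) = 1/(9 + A))
(√(-538 + 289) + √(2411 - 334))*((-15 - 8)² + u(8)) = (√(-538 + 289) + √(2411 - 334))*((-15 - 8)² + 1/(9 + 8)) = (√(-249) + √2077)*((-23)² + 1/17) = (I*√249 + √2077)*(529 + 1/17) = (√2077 + I*√249)*(8994/17) = 8994*√2077/17 + 8994*I*√249/17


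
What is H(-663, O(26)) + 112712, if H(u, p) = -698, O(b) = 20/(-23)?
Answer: 112014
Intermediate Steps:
O(b) = -20/23 (O(b) = 20*(-1/23) = -20/23)
H(-663, O(26)) + 112712 = -698 + 112712 = 112014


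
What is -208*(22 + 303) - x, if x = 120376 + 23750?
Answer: -211726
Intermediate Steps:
x = 144126
-208*(22 + 303) - x = -208*(22 + 303) - 1*144126 = -208*325 - 144126 = -67600 - 144126 = -211726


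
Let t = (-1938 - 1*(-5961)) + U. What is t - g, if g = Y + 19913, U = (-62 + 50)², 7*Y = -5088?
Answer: -105134/7 ≈ -15019.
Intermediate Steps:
Y = -5088/7 (Y = (⅐)*(-5088) = -5088/7 ≈ -726.86)
U = 144 (U = (-12)² = 144)
g = 134303/7 (g = -5088/7 + 19913 = 134303/7 ≈ 19186.)
t = 4167 (t = (-1938 - 1*(-5961)) + 144 = (-1938 + 5961) + 144 = 4023 + 144 = 4167)
t - g = 4167 - 1*134303/7 = 4167 - 134303/7 = -105134/7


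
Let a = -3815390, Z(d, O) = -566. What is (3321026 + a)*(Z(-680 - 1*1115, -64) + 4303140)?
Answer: -2127037692936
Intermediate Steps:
(3321026 + a)*(Z(-680 - 1*1115, -64) + 4303140) = (3321026 - 3815390)*(-566 + 4303140) = -494364*4302574 = -2127037692936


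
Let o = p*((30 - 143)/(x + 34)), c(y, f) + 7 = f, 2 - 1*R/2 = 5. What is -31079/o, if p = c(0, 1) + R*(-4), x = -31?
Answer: 31079/678 ≈ 45.839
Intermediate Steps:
R = -6 (R = 4 - 2*5 = 4 - 10 = -6)
c(y, f) = -7 + f
p = 18 (p = (-7 + 1) - 6*(-4) = -6 + 24 = 18)
o = -678 (o = 18*((30 - 143)/(-31 + 34)) = 18*(-113/3) = -678)
-31079/o = -31079/(-678) = -31079*(-1/678) = 31079/678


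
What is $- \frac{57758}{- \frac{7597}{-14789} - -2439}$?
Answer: $- \frac{427091531}{18038984} \approx -23.676$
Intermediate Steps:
$- \frac{57758}{- \frac{7597}{-14789} - -2439} = - \frac{57758}{\left(-7597\right) \left(- \frac{1}{14789}\right) + 2439} = - \frac{57758}{\frac{7597}{14789} + 2439} = - \frac{57758}{\frac{36077968}{14789}} = \left(-57758\right) \frac{14789}{36077968} = - \frac{427091531}{18038984}$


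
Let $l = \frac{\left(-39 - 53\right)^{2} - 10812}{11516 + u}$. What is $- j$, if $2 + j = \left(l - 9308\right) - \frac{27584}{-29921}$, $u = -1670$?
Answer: $\frac{1371272413952}{147301083} \approx 9309.3$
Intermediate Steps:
$l = - \frac{1174}{4923}$ ($l = \frac{\left(-39 - 53\right)^{2} - 10812}{11516 - 1670} = \frac{\left(-92\right)^{2} - 10812}{9846} = \left(8464 - 10812\right) \frac{1}{9846} = \left(-2348\right) \frac{1}{9846} = - \frac{1174}{4923} \approx -0.23847$)
$j = - \frac{1371272413952}{147301083}$ ($j = -2 - \left(\frac{45824458}{4923} + \frac{27584}{-29921}\right) = -2 - \frac{1370977811786}{147301083} = - \frac{1371272413952}{147301083} \approx -9309.3$)
$- j = \left(-1\right) \left(- \frac{1371272413952}{147301083}\right) = \frac{1371272413952}{147301083}$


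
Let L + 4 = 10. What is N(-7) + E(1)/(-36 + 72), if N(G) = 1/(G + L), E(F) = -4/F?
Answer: -10/9 ≈ -1.1111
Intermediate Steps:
L = 6 (L = -4 + 10 = 6)
N(G) = 1/(6 + G) (N(G) = 1/(G + 6) = 1/(6 + G))
N(-7) + E(1)/(-36 + 72) = 1/(6 - 7) + (-4/1)/(-36 + 72) = 1/(-1) + (-4*1)/36 = -1 + (1/36)*(-4) = -1 - ⅑ = -10/9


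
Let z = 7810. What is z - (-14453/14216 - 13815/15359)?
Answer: 1705681456307/218343544 ≈ 7811.9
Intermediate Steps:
z - (-14453/14216 - 13815/15359) = 7810 - (-14453/14216 - 13815/15359) = 7810 - 1*(-418377667/218343544) = 7810 + 418377667/218343544 = 1705681456307/218343544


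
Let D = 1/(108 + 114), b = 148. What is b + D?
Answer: 32857/222 ≈ 148.00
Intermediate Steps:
D = 1/222 ≈ 0.0045045
b + D = 148 + 1/222 = 32857/222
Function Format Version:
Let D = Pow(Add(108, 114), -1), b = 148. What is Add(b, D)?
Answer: Rational(32857, 222) ≈ 148.00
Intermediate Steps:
D = Rational(1, 222) (D = Pow(222, -1) = Rational(1, 222) ≈ 0.0045045)
Add(b, D) = Add(148, Rational(1, 222)) = Rational(32857, 222)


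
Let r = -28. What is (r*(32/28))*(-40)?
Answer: 1280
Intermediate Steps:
(r*(32/28))*(-40) = -896/28*(-40) = -28*8/7*(-40) = -32*(-40) = 1280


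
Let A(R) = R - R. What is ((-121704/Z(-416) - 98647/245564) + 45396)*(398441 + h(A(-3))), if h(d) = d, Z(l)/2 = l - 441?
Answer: 3812431598822188937/210448348 ≈ 1.8116e+10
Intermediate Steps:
A(R) = 0
Z(l) = -882 + 2*l (Z(l) = 2*(l - 441) = 2*(-441 + l) = -882 + 2*l)
((-121704/Z(-416) - 98647/245564) + 45396)*(398441 + h(A(-3))) = ((-121704/(-882 + 2*(-416)) - 98647/245564) + 45396)*(398441 + 0) = ((-121704/(-882 - 832) - 98647*1/245564) + 45396)*398441 = ((-121704/(-1714) - 98647/245564) + 45396)*398441 = ((-121704*(-1/1714) - 98647/245564) + 45396)*398441 = ((60852/857 - 98647/245564) + 45396)*398441 = (14858520049/210448348 + 45396)*398441 = (9568371725857/210448348)*398441 = 3812431598822188937/210448348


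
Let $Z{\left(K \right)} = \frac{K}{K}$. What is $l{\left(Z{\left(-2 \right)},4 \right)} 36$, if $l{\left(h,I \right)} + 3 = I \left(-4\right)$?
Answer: $-684$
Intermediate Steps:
$Z{\left(K \right)} = 1$
$l{\left(h,I \right)} = -3 - 4 I$ ($l{\left(h,I \right)} = -3 + I \left(-4\right) = -3 - 4 I$)
$l{\left(Z{\left(-2 \right)},4 \right)} 36 = \left(-3 - 16\right) 36 = \left(-19\right) 36 = -684$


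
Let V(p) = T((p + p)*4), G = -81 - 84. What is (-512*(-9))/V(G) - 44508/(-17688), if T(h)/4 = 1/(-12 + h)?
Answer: -2261796227/1474 ≈ -1.5345e+6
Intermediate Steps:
T(h) = 4/(-12 + h)
G = -165
V(p) = 4/(-12 + 8*p) (V(p) = 4/(-12 + (p + p)*4) = 4/(-12 + (2*p)*4) = 4/(-12 + 8*p))
(-512*(-9))/V(G) - 44508/(-17688) = (-512*(-9))/(1/(-3 + 2*(-165))) - 44508/(-17688) = 4608/(1/(-3 - 330)) - 44508*(-1/17688) = 4608/(1/(-333)) + 3709/1474 = 4608/(-1/333) + 3709/1474 = 4608*(-333) + 3709/1474 = -1534464 + 3709/1474 = -2261796227/1474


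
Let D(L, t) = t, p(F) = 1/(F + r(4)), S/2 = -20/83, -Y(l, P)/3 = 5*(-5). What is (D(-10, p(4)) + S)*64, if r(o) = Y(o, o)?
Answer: -196928/6557 ≈ -30.033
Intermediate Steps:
Y(l, P) = 75 (Y(l, P) = -15*(-5) = -3*(-25) = 75)
S = -40/83 (S = 2*(-20/83) = -40/83 ≈ -0.48193)
r(o) = 75
p(F) = 1/(75 + F) (p(F) = 1/(F + 75) = 1/(75 + F))
(D(-10, p(4)) + S)*64 = (1/(75 + 4) - 40/83)*64 = (1/79 - 40/83)*64 = -3077/6557*64 = -196928/6557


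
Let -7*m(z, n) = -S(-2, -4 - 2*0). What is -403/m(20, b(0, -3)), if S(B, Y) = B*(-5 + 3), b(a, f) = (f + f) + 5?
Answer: -2821/4 ≈ -705.25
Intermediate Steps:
b(a, f) = 5 + 2*f (b(a, f) = 2*f + 5 = 5 + 2*f)
S(B, Y) = -2*B (S(B, Y) = B*(-2) = -2*B)
m(z, n) = 4/7 (m(z, n) = -(-1)*(-2*(-2))/7 = -(-1)*4/7 = -⅐*(-4) = 4/7)
-403/m(20, b(0, -3)) = -403/4/7 = -403*7/4 = -2821/4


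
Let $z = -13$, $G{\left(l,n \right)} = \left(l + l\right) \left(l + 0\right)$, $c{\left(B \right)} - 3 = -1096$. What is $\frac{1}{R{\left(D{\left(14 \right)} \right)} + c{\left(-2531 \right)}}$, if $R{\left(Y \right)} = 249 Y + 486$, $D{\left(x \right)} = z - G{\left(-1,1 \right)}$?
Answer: $- \frac{1}{4342} \approx -0.00023031$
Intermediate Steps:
$c{\left(B \right)} = -1093$ ($c{\left(B \right)} = 3 - 1096 = -1093$)
$G{\left(l,n \right)} = 2 l^{2}$ ($G{\left(l,n \right)} = 2 l l = 2 l^{2}$)
$D{\left(x \right)} = -15$ ($D{\left(x \right)} = -13 - 2 \left(-1\right)^{2} = -13 - 2 \cdot 1 = -13 - 2 = -15$)
$R{\left(Y \right)} = 486 + 249 Y$
$\frac{1}{R{\left(D{\left(14 \right)} \right)} + c{\left(-2531 \right)}} = \frac{1}{\left(486 + 249 \left(-15\right)\right) - 1093} = \frac{1}{\left(486 - 3735\right) - 1093} = \frac{1}{-3249 - 1093} = \frac{1}{-4342} = - \frac{1}{4342}$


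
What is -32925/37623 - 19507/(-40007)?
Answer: -194439538/501727787 ≈ -0.38754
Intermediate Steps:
-32925/37623 - 19507/(-40007) = -32925*1/37623 - 19507*(-1/40007) = -10975/12541 + 19507/40007 = -194439538/501727787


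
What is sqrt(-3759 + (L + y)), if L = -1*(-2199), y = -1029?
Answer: I*sqrt(2589) ≈ 50.882*I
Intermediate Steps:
L = 2199
sqrt(-3759 + (L + y)) = sqrt(-3759 + (2199 - 1029)) = sqrt(-3759 + 1170) = sqrt(-2589) = I*sqrt(2589)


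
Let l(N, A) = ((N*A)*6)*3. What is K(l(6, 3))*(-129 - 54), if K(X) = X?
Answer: -59292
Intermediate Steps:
l(N, A) = 18*A*N (l(N, A) = ((A*N)*6)*3 = (6*A*N)*3 = 18*A*N)
K(l(6, 3))*(-129 - 54) = (18*3*6)*(-129 - 54) = 324*(-183) = -59292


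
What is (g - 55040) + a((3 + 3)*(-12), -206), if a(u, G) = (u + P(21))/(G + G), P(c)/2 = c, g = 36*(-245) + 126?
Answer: -13129189/206 ≈ -63734.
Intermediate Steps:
g = -8694 (g = -8820 + 126 = -8694)
P(c) = 2*c
a(u, G) = (42 + u)/(2*G) (a(u, G) = (u + 2*21)/(G + G) = (u + 42)/((2*G)) = (42 + u)*(1/(2*G)) = (42 + u)/(2*G))
(g - 55040) + a((3 + 3)*(-12), -206) = (-8694 - 55040) + (½)*(42 + (3 + 3)*(-12))/(-206) = -63734 + (½)*(-1/206)*(42 + 6*(-12)) = -63734 + (½)*(-1/206)*(42 - 72) = -63734 + (½)*(-1/206)*(-30) = -63734 + 15/206 = -13129189/206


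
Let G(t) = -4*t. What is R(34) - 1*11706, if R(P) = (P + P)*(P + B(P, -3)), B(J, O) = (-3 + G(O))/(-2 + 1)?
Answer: -10006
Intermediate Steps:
B(J, O) = 3 + 4*O (B(J, O) = (-3 - 4*O)/(-2 + 1) = (-3 - 4*O)/(-1) = (-3 - 4*O)*(-1) = 3 + 4*O)
R(P) = 2*P*(-9 + P) (R(P) = (P + P)*(P + (3 + 4*(-3))) = (2*P)*(P + (3 - 12)) = (2*P)*(P - 9) = (2*P)*(-9 + P) = 2*P*(-9 + P))
R(34) - 1*11706 = 2*34*(-9 + 34) - 1*11706 = 2*34*25 - 11706 = 1700 - 11706 = -10006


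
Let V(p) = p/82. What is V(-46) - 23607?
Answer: -967910/41 ≈ -23608.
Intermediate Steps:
V(p) = p/82 (V(p) = p*(1/82) = p/82)
V(-46) - 23607 = (1/82)*(-46) - 23607 = -23/41 - 23607 = -967910/41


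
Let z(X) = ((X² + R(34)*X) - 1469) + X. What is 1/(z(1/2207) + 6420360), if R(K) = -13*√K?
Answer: 152289280073988546283/977528289332438496825086535 + 139749528659*√34/977528289332438496825086535 ≈ 1.5579e-7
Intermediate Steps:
z(X) = -1469 + X + X² - 13*X*√34 (z(X) = ((X² + (-13*√34)*X) - 1469) + X = ((X² - 13*X*√34) - 1469) + X = (-1469 + X² - 13*X*√34) + X = -1469 + X + X² - 13*X*√34)
1/(z(1/2207) + 6420360) = 1/((-1469 + 1/2207 + (1/2207)² - 13*√34/2207) + 6420360) = 1/((-1469 + 1/2207 + (1/2207)² - 13*1/2207*√34) + 6420360) = 1/((-1469 + 1/2207 + 1/4870849 - 13*√34/2207) + 6420360) = 1/((-7155274973/4870849 - 13*√34/2207) + 6420360) = 1/(31265448810667/4870849 - 13*√34/2207)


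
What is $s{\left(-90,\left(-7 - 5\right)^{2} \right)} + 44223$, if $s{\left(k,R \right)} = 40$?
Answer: $44263$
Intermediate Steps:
$s{\left(-90,\left(-7 - 5\right)^{2} \right)} + 44223 = 40 + 44223 = 44263$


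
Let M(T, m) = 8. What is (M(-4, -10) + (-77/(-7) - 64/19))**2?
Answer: 88209/361 ≈ 244.35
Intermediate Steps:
(M(-4, -10) + (-77/(-7) - 64/19))**2 = (8 + (-77/(-7) - 64/19))**2 = (8 + (-77*(-1/7) - 64*1/19))**2 = (8 + (11 - 64/19))**2 = (8 + 145/19)**2 = (297/19)**2 = 88209/361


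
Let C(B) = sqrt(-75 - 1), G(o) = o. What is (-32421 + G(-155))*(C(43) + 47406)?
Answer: -1544297856 - 65152*I*sqrt(19) ≈ -1.5443e+9 - 2.8399e+5*I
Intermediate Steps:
C(B) = 2*I*sqrt(19) (C(B) = sqrt(-76) = 2*I*sqrt(19))
(-32421 + G(-155))*(C(43) + 47406) = (-32421 - 155)*(2*I*sqrt(19) + 47406) = -32576*(47406 + 2*I*sqrt(19)) = -1544297856 - 65152*I*sqrt(19)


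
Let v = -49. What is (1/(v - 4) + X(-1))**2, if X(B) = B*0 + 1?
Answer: 2704/2809 ≈ 0.96262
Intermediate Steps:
X(B) = 1 (X(B) = 0 + 1 = 1)
(1/(v - 4) + X(-1))**2 = (1/(-49 - 4) + 1)**2 = (1/(-53) + 1)**2 = (-1/53 + 1)**2 = (52/53)**2 = 2704/2809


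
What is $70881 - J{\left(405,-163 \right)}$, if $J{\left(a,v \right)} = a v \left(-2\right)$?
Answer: $-61149$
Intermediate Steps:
$J{\left(a,v \right)} = - 2 a v$
$70881 - J{\left(405,-163 \right)} = 70881 - \left(-2\right) 405 \left(-163\right) = 70881 - 132030 = -61149$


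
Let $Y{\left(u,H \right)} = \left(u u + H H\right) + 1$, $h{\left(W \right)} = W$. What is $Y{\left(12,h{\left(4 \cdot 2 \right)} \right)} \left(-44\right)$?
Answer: $-9196$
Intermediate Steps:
$Y{\left(u,H \right)} = 1 + H^{2} + u^{2}$ ($Y{\left(u,H \right)} = \left(u^{2} + H^{2}\right) + 1 = \left(H^{2} + u^{2}\right) + 1 = 1 + H^{2} + u^{2}$)
$Y{\left(12,h{\left(4 \cdot 2 \right)} \right)} \left(-44\right) = \left(1 + \left(4 \cdot 2\right)^{2} + 12^{2}\right) \left(-44\right) = \left(1 + 8^{2} + 144\right) \left(-44\right) = \left(1 + 64 + 144\right) \left(-44\right) = 209 \left(-44\right) = -9196$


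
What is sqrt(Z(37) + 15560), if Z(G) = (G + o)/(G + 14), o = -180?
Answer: sqrt(40464267)/51 ≈ 124.73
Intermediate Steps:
Z(G) = (-180 + G)/(14 + G) (Z(G) = (G - 180)/(G + 14) = (-180 + G)/(14 + G))
sqrt(Z(37) + 15560) = sqrt((-180 + 37)/(14 + 37) + 15560) = sqrt(-143/51 + 15560) = sqrt(793417/51) = sqrt(40464267)/51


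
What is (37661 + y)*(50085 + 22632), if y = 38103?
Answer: 5509330788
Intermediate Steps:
(37661 + y)*(50085 + 22632) = (37661 + 38103)*(50085 + 22632) = 75764*72717 = 5509330788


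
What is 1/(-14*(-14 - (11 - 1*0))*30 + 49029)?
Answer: 1/59529 ≈ 1.6799e-5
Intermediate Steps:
1/(-14*(-14 - (11 - 1*0))*30 + 49029) = 1/(-14*(-14 - (11 + 0))*30 + 49029) = 1/(-14*(-14 - 1*11)*30 + 49029) = 1/(-14*(-14 - 11)*30 + 49029) = 1/(-14*(-25)*30 + 49029) = 1/(350*30 + 49029) = 1/(10500 + 49029) = 1/59529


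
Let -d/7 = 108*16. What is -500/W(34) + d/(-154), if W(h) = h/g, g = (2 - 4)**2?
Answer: 3688/187 ≈ 19.722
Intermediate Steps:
g = 4 (g = (-2)**2 = 4)
W(h) = h/4
d = -12096 (d = -756*16 = -7*1728 = -12096)
-500/W(34) + d/(-154) = -500/((1/4)*34) - 12096/(-154) = -500/17/2 - 12096*(-1/154) = -500*2/17 + 864/11 = -1000/17 + 864/11 = 3688/187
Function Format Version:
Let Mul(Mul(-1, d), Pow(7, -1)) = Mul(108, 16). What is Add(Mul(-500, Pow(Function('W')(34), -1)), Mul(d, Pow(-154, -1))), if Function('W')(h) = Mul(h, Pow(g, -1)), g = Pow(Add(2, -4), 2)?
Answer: Rational(3688, 187) ≈ 19.722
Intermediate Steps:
g = 4 (g = Pow(-2, 2) = 4)
Function('W')(h) = Mul(Rational(1, 4), h) (Function('W')(h) = Mul(h, Pow(4, -1)) = Mul(h, Rational(1, 4)) = Mul(Rational(1, 4), h))
d = -12096 (d = Mul(-7, Mul(108, 16)) = Mul(-7, 1728) = -12096)
Add(Mul(-500, Pow(Function('W')(34), -1)), Mul(d, Pow(-154, -1))) = Add(Mul(-500, Pow(Mul(Rational(1, 4), 34), -1)), Mul(-12096, Pow(-154, -1))) = Add(Mul(-500, Pow(Rational(17, 2), -1)), Mul(-12096, Rational(-1, 154))) = Add(Mul(-500, Rational(2, 17)), Rational(864, 11)) = Add(Rational(-1000, 17), Rational(864, 11)) = Rational(3688, 187)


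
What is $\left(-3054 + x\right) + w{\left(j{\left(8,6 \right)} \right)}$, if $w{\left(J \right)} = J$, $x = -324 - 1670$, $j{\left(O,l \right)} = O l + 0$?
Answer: $-5000$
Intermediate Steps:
$j{\left(O,l \right)} = O l$
$x = -1994$
$\left(-3054 + x\right) + w{\left(j{\left(8,6 \right)} \right)} = \left(-3054 - 1994\right) + 8 \cdot 6 = -5048 + 48 = -5000$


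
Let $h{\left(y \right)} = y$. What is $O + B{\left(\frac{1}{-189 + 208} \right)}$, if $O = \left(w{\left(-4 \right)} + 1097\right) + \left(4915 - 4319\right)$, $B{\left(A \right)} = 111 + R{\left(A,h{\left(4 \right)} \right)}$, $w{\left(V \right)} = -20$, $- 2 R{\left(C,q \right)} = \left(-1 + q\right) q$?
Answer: $1778$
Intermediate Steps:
$R{\left(C,q \right)} = - \frac{q \left(-1 + q\right)}{2}$ ($R{\left(C,q \right)} = - \frac{\left(-1 + q\right) q}{2} = - \frac{q \left(-1 + q\right)}{2}$)
$B{\left(A \right)} = 105$ ($B{\left(A \right)} = 111 + \frac{1}{2} \cdot 4 \left(1 - 4\right) = 111 + \frac{1}{2} \cdot 4 \left(-3\right) = 111 - 6 = 105$)
$O = 1673$ ($O = \left(-20 + 1097\right) + \left(4915 - 4319\right) = 1077 + 596 = 1673$)
$O + B{\left(\frac{1}{-189 + 208} \right)} = 1673 + 105 = 1778$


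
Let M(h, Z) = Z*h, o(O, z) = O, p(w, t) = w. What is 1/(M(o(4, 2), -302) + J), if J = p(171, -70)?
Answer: -1/1037 ≈ -0.00096432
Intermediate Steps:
J = 171
1/(M(o(4, 2), -302) + J) = 1/(-302*4 + 171) = 1/(-1208 + 171) = 1/(-1037) = -1/1037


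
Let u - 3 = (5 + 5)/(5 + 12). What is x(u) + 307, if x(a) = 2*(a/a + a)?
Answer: 5375/17 ≈ 316.18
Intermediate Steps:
u = 61/17 (u = 3 + (5 + 5)/(5 + 12) = 3 + 10/17 = 61/17 ≈ 3.5882)
x(a) = 2 + 2*a (x(a) = 2*(1 + a) = 2 + 2*a)
x(u) + 307 = (2 + 2*(61/17)) + 307 = (2 + 122/17) + 307 = 156/17 + 307 = 5375/17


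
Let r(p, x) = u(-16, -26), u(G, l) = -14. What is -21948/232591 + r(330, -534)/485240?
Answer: -760950271/8061604060 ≈ -0.094392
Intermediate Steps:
r(p, x) = -14
-21948/232591 + r(330, -534)/485240 = -21948/232591 - 14/485240 = -21948*1/232591 - 14*1/485240 = -21948/232591 - 1/34660 = -760950271/8061604060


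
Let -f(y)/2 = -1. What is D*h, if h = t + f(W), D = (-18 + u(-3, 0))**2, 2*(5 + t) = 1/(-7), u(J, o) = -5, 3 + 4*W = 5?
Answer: -22747/14 ≈ -1624.8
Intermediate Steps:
W = 1/2 (W = -3/4 + (1/4)*5 = -3/4 + 5/4 = 1/2 ≈ 0.50000)
f(y) = 2 (f(y) = -2*(-1) = 2)
t = -71/14 (t = -5 + (1/2)/(-7) = -5 + (1/2)*(-1/7) = -5 - 1/14 = -71/14 ≈ -5.0714)
D = 529 (D = (-18 - 5)**2 = (-23)**2 = 529)
h = -43/14 (h = -71/14 + 2 = -43/14 ≈ -3.0714)
D*h = 529*(-43/14) = -22747/14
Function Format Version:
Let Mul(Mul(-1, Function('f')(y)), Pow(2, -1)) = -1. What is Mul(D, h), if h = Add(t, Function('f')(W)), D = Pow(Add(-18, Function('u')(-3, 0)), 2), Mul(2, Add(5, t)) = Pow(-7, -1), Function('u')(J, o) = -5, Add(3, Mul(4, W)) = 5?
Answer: Rational(-22747, 14) ≈ -1624.8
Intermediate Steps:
W = Rational(1, 2) (W = Add(Rational(-3, 4), Mul(Rational(1, 4), 5)) = Add(Rational(-3, 4), Rational(5, 4)) = Rational(1, 2) ≈ 0.50000)
Function('f')(y) = 2 (Function('f')(y) = Mul(-2, -1) = 2)
t = Rational(-71, 14) (t = Add(-5, Mul(Rational(1, 2), Pow(-7, -1))) = Add(-5, Mul(Rational(1, 2), Rational(-1, 7))) = Add(-5, Rational(-1, 14)) = Rational(-71, 14) ≈ -5.0714)
D = 529 (D = Pow(Add(-18, -5), 2) = Pow(-23, 2) = 529)
h = Rational(-43, 14) (h = Add(Rational(-71, 14), 2) = Rational(-43, 14) ≈ -3.0714)
Mul(D, h) = Mul(529, Rational(-43, 14)) = Rational(-22747, 14)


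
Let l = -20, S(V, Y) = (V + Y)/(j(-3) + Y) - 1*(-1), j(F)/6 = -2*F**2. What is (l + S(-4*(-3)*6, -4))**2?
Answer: 301401/784 ≈ 384.44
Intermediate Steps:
j(F) = -12*F**2 (j(F) = 6*(-2*F**2) = -12*F**2)
S(V, Y) = 1 + (V + Y)/(-108 + Y) (S(V, Y) = (V + Y)/(-12*(-3)**2 + Y) - 1*(-1) = (V + Y)/(-12*9 + Y) + 1 = (V + Y)/(-108 + Y) + 1 = 1 + (V + Y)/(-108 + Y))
(l + S(-4*(-3)*6, -4))**2 = (-20 + (-108 - 4*(-3)*6 + 2*(-4))/(-108 - 4))**2 = (-20 + (-108 + 12*6 - 8)/(-112))**2 = (-20 - (-108 + 72 - 8)/112)**2 = (-20 - 1/112*(-44))**2 = (-20 + 11/28)**2 = (-549/28)**2 = 301401/784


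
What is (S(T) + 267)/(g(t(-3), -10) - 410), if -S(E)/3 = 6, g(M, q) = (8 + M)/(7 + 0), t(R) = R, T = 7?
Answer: -581/955 ≈ -0.60838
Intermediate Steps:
g(M, q) = 8/7 + M/7 (g(M, q) = (8 + M)/7 = (8 + M)*(1/7) = 8/7 + M/7)
S(E) = -18 (S(E) = -3*6 = -18)
(S(T) + 267)/(g(t(-3), -10) - 410) = (-18 + 267)/((8/7 + (1/7)*(-3)) - 410) = 249/((8/7 - 3/7) - 410) = 249/(5/7 - 410) = 249/(-2865/7) = 249*(-7/2865) = -581/955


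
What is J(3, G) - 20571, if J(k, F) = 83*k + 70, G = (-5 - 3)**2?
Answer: -20252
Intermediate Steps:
G = 64 (G = (-8)**2 = 64)
J(k, F) = 70 + 83*k
J(3, G) - 20571 = (70 + 83*3) - 20571 = (70 + 249) - 20571 = 319 - 20571 = -20252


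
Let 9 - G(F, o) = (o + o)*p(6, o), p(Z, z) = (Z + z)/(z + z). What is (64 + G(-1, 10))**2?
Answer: 3249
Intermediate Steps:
p(Z, z) = (Z + z)/(2*z) (p(Z, z) = (Z + z)/((2*z)) = (Z + z)*(1/(2*z)) = (Z + z)/(2*z))
G(F, o) = 3 - o (G(F, o) = 9 - (o + o)*(6 + o)/(2*o) = 9 - 2*o*(6 + o)/(2*o) = 9 - (6 + o) = 9 + (-6 - o) = 3 - o)
(64 + G(-1, 10))**2 = (64 + (3 - 1*10))**2 = (64 + (3 - 10))**2 = (64 - 7)**2 = 57**2 = 3249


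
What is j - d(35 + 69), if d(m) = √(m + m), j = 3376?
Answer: 3376 - 4*√13 ≈ 3361.6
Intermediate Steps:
d(m) = √2*√m (d(m) = √(2*m) = √2*√m)
j - d(35 + 69) = 3376 - √2*√(35 + 69) = 3376 - √2*√104 = 3376 - √2*2*√26 = 3376 - 4*√13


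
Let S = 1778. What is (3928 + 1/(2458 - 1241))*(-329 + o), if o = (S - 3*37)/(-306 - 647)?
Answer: -1506793951908/1159801 ≈ -1.2992e+6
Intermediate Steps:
o = -1667/953 (o = (1778 - 3*37)/(-306 - 647) = (1778 - 111)/(-953) = 1667*(-1/953) = -1667/953 ≈ -1.7492)
(3928 + 1/(2458 - 1241))*(-329 + o) = (3928 + 1/(2458 - 1241))*(-329 - 1667/953) = (3928 + 1/1217)*(-315204/953) = (4780377/1217)*(-315204/953) = -1506793951908/1159801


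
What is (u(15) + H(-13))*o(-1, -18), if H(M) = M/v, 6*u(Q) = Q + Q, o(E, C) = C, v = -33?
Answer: -1068/11 ≈ -97.091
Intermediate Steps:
u(Q) = Q/3 (u(Q) = (Q + Q)/6 = (2*Q)/6 = Q/3)
H(M) = -M/33 (H(M) = M/(-33) = M*(-1/33) = -M/33)
(u(15) + H(-13))*o(-1, -18) = ((⅓)*15 - 1/33*(-13))*(-18) = (5 + 13/33)*(-18) = (178/33)*(-18) = -1068/11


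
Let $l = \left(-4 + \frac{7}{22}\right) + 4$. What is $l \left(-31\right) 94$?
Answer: $- \frac{10199}{11} \approx -927.18$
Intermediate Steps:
$l = \frac{7}{22}$ ($l = \left(-4 + 7 \cdot \frac{1}{22}\right) + 4 = \left(-4 + \frac{7}{22}\right) + 4 = - \frac{81}{22} + 4 = \frac{7}{22} \approx 0.31818$)
$l \left(-31\right) 94 = \frac{7}{22} \left(-31\right) 94 = \left(- \frac{217}{22}\right) 94 = - \frac{10199}{11}$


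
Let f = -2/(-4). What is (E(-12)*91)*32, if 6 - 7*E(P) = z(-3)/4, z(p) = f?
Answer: 2444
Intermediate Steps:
f = 1/2 (f = -2*(-1/4) = 1/2 ≈ 0.50000)
z(p) = 1/2
E(P) = 47/56 (E(P) = 6/7 - 1/(14*4) = 6/7 - 1/7*1/8 = 6/7 - 1/56 = 47/56)
(E(-12)*91)*32 = ((47/56)*91)*32 = (611/8)*32 = 2444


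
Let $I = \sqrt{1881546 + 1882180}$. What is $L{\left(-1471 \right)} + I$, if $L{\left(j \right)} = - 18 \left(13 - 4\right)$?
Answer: $-162 + \sqrt{3763726} \approx 1778.0$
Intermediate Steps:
$I = \sqrt{3763726} \approx 1940.0$
$L{\left(j \right)} = -162$ ($L{\left(j \right)} = \left(-18\right) 9 = -162$)
$L{\left(-1471 \right)} + I = -162 + \sqrt{3763726}$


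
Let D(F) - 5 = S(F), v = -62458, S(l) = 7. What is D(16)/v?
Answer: -6/31229 ≈ -0.00019213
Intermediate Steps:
D(F) = 12 (D(F) = 5 + 7 = 12)
D(16)/v = 12/(-62458) = 12*(-1/62458) = -6/31229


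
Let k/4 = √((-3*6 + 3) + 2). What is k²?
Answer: -208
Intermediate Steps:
k = 4*I*√13 (k = 4*√((-3*6 + 3) + 2) = 4*√((-18 + 3) + 2) = 4*√(-15 + 2) = 4*√(-13) = 4*(I*√13) = 4*I*√13 ≈ 14.422*I)
k² = (4*I*√13)² = -208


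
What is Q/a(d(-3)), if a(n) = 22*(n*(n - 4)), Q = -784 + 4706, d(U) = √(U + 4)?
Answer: -1961/33 ≈ -59.424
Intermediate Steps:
d(U) = √(4 + U)
Q = 3922
a(n) = 22*n*(-4 + n) (a(n) = 22*(n*(-4 + n)) = 22*n*(-4 + n))
Q/a(d(-3)) = 3922/((22*√(4 - 3)*(-4 + √(4 - 3)))) = 3922/((22*√1*(-4 + √1))) = 3922/((22*1*(-4 + 1))) = 3922/((22*1*(-3))) = 3922/(-66) = 3922*(-1/66) = -1961/33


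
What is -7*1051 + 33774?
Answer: 26417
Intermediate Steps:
-7*1051 + 33774 = -7357 + 33774 = 26417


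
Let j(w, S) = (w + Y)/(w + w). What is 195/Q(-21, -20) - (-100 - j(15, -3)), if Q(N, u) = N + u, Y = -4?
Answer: 117601/1230 ≈ 95.611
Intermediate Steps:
j(w, S) = (-4 + w)/(2*w) (j(w, S) = (w - 4)/(w + w) = (-4 + w)/((2*w)) = (-4 + w)*(1/(2*w)) = (-4 + w)/(2*w))
195/Q(-21, -20) - (-100 - j(15, -3)) = 195/(-21 - 20) - (-100 - (-4 + 15)/(2*15)) = 195/(-41) - (-100 - 11/(2*15)) = 195*(-1/41) - (-100 - 1*11/30) = -195/41 - (-100 - 11/30) = -195/41 - 1*(-3011/30) = -195/41 + 3011/30 = 117601/1230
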